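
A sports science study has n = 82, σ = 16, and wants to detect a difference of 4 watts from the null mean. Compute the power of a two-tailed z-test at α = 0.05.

SE = σ/√n = 16/√82 = 1.767. Non-centrality λ = d/SE = 4/1.767 = 2.264. Power ≈ Φ(λ - z_{α/2}) = Φ(2.264 - 1.96) = Φ(0.304) = 0.619.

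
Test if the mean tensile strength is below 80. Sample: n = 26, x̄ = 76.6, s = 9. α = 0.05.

t = (76.6 - 80)/(9/√26) = -1.926, df = 25. Critical t = -1.708. Reject H₀.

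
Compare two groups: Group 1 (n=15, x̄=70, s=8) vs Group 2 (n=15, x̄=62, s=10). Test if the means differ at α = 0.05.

Pooled sp = 9.06. t = 2.419, df = 28. Critical t = ±2.048. Reject H₀.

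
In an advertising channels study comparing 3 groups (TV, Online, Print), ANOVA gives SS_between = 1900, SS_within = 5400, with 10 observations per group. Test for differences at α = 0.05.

df_between = 2, df_within = 27. F = MS_between/MS_within = 950.0/200.0 = 4.75. F_crit ≈ 3.354. Reject H₀. At least one mean differs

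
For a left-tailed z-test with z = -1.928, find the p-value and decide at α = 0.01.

p = P(Z < -1.928) = Φ(-1.928) ≈ 0.0269. Since p ≥ 0.01, fail to reject H₀ (not significant) at α = 0.01.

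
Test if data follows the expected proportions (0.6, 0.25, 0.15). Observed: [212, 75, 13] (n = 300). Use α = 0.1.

Expected: [180.0, 75.0, 45.0]. χ² = 28.444. df = 2, critical = 4.605. Reject H₀.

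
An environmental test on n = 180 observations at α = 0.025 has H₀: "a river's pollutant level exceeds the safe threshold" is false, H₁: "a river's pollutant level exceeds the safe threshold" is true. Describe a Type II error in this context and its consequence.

Type II error: failing to reject H₀ when it is false — concluding that a river's pollutant level exceeds the safe threshold is not supported when in fact it is. Consequence: allowing unsafe pollution to continue.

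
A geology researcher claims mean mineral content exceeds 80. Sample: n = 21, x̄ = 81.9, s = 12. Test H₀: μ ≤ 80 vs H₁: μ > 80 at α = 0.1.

t = (81.9 - 80)/(12/√21) = 0.726, df = 20. Critical t = 1.325. Fail to reject H₀.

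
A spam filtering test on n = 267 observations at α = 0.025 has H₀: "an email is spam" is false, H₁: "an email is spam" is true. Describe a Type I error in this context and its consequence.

Type I error: rejecting H₀ when it is true — concluding that an email is spam when in fact it is not. Consequence: a legitimate email is sent to the spam folder and the user misses it.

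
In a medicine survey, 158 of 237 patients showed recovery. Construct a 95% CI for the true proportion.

p̂ = 0.667. CI = p̂ ± z*√(p̂(1-p̂)/n) = (0.607, 0.727)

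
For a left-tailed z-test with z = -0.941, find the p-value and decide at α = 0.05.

p = P(Z < -0.941) = Φ(-0.941) ≈ 0.1734. Since p ≥ 0.05, fail to reject H₀ (not significant) at α = 0.05.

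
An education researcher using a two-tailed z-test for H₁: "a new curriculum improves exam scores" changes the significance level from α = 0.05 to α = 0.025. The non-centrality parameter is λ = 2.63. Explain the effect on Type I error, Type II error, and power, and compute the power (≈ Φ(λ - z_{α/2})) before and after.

Decreasing α from 0.05 to 0.025:
• Type I error rate decreases (α is the Type I rate by definition).
• Critical value moves from z_{α/2} = 1.96 to 2.241, so power = Φ(λ - z_{α/2}) goes from Φ(2.63 - 1.96) = 0.749 to Φ(2.63 - 2.241) = 0.651.
• Type II error rate β = 1 - power therefore increases (0.251 → 0.349).
Appropriate when false positives are costly — here, adopting a curriculum that gives no real benefit — disruption for nothing.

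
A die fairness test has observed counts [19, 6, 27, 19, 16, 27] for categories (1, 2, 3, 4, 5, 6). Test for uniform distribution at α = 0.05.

Expected = 19 each. χ² = Σ(O-E)²/E = 16.105. df = 5, critical value = 11.07. Reject H₀.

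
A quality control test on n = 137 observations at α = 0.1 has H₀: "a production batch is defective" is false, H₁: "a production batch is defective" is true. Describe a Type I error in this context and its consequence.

Type I error: rejecting H₀ when it is true — concluding that a production batch is defective when in fact it is not. Consequence: scrapping a good batch — wasted material and cost for no reason.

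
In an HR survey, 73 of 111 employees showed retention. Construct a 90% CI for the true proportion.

p̂ = 0.658. CI = p̂ ± z*√(p̂(1-p̂)/n) = (0.584, 0.732)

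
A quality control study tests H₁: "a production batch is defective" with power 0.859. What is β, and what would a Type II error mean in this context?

β = 1 - power = 1 - 0.859 = 0.141. A Type II error is failing to reject H₀ when H₀ is false (false negative) — here, failing to conclude that a production batch is defective when in fact it is true. Consequence: shipping a defective batch — faulty products reach customers.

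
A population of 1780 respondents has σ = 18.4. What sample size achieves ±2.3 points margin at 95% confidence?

Without FPC: n₀ = (1.96×18.4/2.3)² = 245.862. With FPC: n = n₀N/(n₀+N-1) = 216.1 → n = 217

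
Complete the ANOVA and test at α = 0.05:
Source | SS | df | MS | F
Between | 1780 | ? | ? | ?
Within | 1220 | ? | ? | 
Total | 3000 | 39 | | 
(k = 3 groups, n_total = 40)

df_between = 2, df_within = 37. MS_between = 890.0, MS_within = 32.97. F = 26.992, F_crit ≈ 3.252. Reject H₀.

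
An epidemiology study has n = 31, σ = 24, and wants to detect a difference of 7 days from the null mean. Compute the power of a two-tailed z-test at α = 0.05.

SE = σ/√n = 24/√31 = 4.311. Non-centrality λ = d/SE = 7/4.311 = 1.624. Power ≈ Φ(λ - z_{α/2}) = Φ(1.624 - 1.96) = Φ(-0.336) = 0.368.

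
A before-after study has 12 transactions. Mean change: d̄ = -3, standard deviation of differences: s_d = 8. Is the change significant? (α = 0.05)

t = d̄/(s_d/√n) = -3/(8/√12) = -1.299. df = 11, critical t = ±2.201. Fail to reject H₀.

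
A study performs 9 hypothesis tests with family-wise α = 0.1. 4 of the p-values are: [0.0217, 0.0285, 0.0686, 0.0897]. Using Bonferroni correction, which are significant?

Bonferroni α = 0.1/9 = 0.01111. None of the given p-values are significant.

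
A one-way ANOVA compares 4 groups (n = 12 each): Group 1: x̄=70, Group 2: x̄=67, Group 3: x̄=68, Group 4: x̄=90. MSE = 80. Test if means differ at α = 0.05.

Grand mean = 73.75. SS_between = 4281.0, MS_between = 1427.0. F = 17.837, F_crit ≈ 2.816. Reject H₀.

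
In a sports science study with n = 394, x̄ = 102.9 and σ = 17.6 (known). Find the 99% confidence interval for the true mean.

CI = x̄ ± z*(σ/√n) = 102.9 ± 2.576(17.6/√394) = 102.9 ± 2.28 = (100.62, 105.18)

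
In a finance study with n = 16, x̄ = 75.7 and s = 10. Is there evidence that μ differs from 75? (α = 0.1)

t = (x̄ - μ₀)/(s/√n) = (75.7 - 75)/(10/√16) = 0.28. df = 15, critical t = ±1.753. Fail to reject H₀.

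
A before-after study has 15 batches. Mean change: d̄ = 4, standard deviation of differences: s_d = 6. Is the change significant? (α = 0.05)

t = d̄/(s_d/√n) = 4/(6/√15) = 2.582. df = 14, critical t = ±2.145. Reject H₀.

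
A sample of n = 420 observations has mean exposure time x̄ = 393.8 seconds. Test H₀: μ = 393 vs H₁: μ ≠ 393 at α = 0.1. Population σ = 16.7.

z = (x̄ - μ₀)/(σ/√n) = (393.8 - 393)/(16.7/√420) = 0.982. Critical value: ±1.645. Since |0.982| ≤ 1.645, Fail to reject H₀.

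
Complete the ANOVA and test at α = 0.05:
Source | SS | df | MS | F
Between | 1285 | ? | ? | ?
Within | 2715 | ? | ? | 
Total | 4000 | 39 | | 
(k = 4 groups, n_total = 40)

df_between = 3, df_within = 36. MS_between = 428.33, MS_within = 75.42. F = 5.68, F_crit ≈ 2.866. Reject H₀.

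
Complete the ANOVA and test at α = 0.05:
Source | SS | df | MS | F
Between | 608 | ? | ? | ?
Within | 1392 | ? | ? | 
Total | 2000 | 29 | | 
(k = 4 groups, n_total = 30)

df_between = 3, df_within = 26. MS_between = 202.67, MS_within = 53.54. F = 3.785, F_crit ≈ 2.975. Reject H₀.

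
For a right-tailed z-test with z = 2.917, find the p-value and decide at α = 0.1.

p = P(Z > 2.917) = 1 - Φ(2.917) ≈ 0.0018. Since p < 0.1, reject H₀ (significant) at α = 0.1.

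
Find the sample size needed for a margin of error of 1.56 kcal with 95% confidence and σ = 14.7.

n = (z*σ/E)² = (1.96×14.7/1.56)² = 341.1 → n = 342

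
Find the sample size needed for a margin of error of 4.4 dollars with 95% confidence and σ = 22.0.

n = (z*σ/E)² = (1.96×22.0/4.4)² = 96.04 → n = 97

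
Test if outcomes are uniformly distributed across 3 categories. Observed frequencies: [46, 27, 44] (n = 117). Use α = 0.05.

Expected = 39 each. χ² = Σ(O-E)²/E = 5.59. df = 2, critical value = 5.991. Fail to reject H₀.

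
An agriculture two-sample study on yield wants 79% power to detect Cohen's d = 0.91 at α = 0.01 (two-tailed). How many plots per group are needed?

z_{α/2} = 2.576, z_β = Φ⁻¹(0.79) = 0.806. For large effect (d = 0.91): n per group = 2(z_{α/2} + z_β)²/d² = 2(2.576 + 0.806)²/0.91² = 27.6 → 28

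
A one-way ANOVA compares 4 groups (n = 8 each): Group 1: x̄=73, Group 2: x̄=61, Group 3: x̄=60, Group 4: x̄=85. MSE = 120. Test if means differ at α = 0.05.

Grand mean = 69.75. SS_between = 3318.0, MS_between = 1106.0. F = 9.217, F_crit ≈ 2.947. Reject H₀.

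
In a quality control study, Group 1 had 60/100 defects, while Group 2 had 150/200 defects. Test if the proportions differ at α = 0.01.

p̂₁ = 0.6, p̂₂ = 0.75, pooled p̂ = 0.7. z = -2.673. Critical: ±2.576. Reject H₀.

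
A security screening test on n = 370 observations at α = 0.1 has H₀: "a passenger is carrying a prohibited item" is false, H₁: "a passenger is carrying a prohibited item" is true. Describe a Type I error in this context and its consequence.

Type I error: rejecting H₀ when it is true — concluding that a passenger is carrying a prohibited item when in fact it is not. Consequence: detaining an innocent passenger — delay and inconvenience.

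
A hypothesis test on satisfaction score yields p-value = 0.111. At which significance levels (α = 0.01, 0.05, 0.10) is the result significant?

p = 0.111. Not significant at any of the given levels.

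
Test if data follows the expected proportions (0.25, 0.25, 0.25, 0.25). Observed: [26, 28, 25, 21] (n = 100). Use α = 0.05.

Expected: [25.0, 25.0, 25.0, 25.0]. χ² = 1.04. df = 3, critical = 7.815. Fail to reject H₀.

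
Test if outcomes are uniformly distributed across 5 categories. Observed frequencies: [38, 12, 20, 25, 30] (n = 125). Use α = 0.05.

Expected = 25 each. χ² = Σ(O-E)²/E = 15.52. df = 4, critical value = 9.488. Reject H₀.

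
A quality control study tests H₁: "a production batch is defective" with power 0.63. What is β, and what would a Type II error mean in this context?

β = 1 - power = 1 - 0.63 = 0.37. A Type II error is failing to reject H₀ when H₀ is false (false negative) — here, failing to conclude that a production batch is defective when in fact it is true. Consequence: shipping a defective batch — faulty products reach customers.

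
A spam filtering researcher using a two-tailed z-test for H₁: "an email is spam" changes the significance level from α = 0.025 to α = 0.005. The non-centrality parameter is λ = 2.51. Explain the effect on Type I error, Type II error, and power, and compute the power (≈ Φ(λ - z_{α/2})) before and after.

Decreasing α from 0.025 to 0.005:
• Type I error rate decreases (α is the Type I rate by definition).
• Critical value moves from z_{α/2} = 2.241 to 2.807, so power = Φ(λ - z_{α/2}) goes from Φ(2.51 - 2.241) = 0.606 to Φ(2.51 - 2.807) = 0.383.
• Type II error rate β = 1 - power therefore increases (0.394 → 0.617).
Appropriate when false positives are costly — here, a legitimate email is sent to the spam folder and the user misses it.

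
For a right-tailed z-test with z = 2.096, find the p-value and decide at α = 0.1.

p = P(Z > 2.096) = 1 - Φ(2.096) ≈ 0.018. Since p < 0.1, reject H₀ (significant) at α = 0.1.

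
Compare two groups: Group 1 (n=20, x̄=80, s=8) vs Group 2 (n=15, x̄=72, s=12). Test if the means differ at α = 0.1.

Pooled sp = 9.9. t = 2.367, df = 33. Critical t = ±1.692. Reject H₀.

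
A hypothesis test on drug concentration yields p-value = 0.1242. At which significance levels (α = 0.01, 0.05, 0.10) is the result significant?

p = 0.1242. Not significant at any of the given levels.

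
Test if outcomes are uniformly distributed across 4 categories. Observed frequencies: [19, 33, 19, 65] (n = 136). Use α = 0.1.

Expected = 34 each. χ² = Σ(O-E)²/E = 41.529. df = 3, critical value = 6.251. Reject H₀.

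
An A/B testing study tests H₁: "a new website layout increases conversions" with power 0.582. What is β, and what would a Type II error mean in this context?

β = 1 - power = 1 - 0.582 = 0.418. A Type II error is failing to reject H₀ when H₀ is false (false negative) — here, failing to conclude that a new website layout increases conversions when in fact it is true. Consequence: discarding a layout that would have improved conversions — lost revenue.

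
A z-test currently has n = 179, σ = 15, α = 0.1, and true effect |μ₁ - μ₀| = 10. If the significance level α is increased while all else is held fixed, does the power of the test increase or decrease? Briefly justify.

Power increases: a larger α lowers the critical value, so more of the H₁ sampling distribution falls in the rejection region.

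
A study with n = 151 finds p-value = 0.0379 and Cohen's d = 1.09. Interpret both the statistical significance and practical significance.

Statistically significant (p = 0.0379 < 0.05). Cohen's d = 1.09 indicates a large effect size. Both statistical and practical significance should be considered.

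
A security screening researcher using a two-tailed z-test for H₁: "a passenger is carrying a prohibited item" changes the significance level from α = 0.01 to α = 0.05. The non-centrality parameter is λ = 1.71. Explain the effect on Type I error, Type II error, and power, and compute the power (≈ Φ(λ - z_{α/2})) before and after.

Increasing α from 0.01 to 0.05:
• Type I error rate increases (α is the Type I rate by definition).
• Critical value moves from z_{α/2} = 2.576 to 1.96, so power = Φ(λ - z_{α/2}) goes from Φ(1.71 - 2.576) = 0.193 to Φ(1.71 - 1.96) = 0.401.
• Type II error rate β = 1 - power therefore decreases (0.807 → 0.599).
Appropriate when false negatives are costly — here, letting a prohibited item through — security breach.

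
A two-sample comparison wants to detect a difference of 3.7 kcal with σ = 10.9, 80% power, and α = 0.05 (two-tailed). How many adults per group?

n per group = 2(z_α/2 + z_β)²σ²/d² = 2×(1.96 + 0.84)²×10.9²/3.7² = 136.1 → n = 137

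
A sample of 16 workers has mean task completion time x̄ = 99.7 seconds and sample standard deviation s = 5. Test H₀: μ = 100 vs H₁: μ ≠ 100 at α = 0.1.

t = (x̄ - μ₀)/(s/√n) = (99.7 - 100)/(5/√16) = -0.24. df = 15, critical t = ±1.753. Fail to reject H₀.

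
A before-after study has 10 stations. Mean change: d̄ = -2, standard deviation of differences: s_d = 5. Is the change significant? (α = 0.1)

t = d̄/(s_d/√n) = -2/(5/√10) = -1.265. df = 9, critical t = ±1.833. Fail to reject H₀.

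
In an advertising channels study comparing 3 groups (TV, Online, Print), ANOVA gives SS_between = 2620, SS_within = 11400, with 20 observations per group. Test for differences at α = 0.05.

df_between = 2, df_within = 57. F = MS_between/MS_within = 1310.0/200.0 = 6.55. F_crit ≈ 3.159. Reject H₀. At least one mean differs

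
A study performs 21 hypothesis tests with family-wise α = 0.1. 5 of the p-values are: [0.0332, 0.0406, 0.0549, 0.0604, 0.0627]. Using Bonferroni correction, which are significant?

Bonferroni α = 0.1/21 = 0.00476. None of the given p-values are significant.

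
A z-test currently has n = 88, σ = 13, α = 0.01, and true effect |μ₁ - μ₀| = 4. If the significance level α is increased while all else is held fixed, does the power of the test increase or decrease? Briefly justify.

Power increases: a larger α lowers the critical value, so more of the H₁ sampling distribution falls in the rejection region.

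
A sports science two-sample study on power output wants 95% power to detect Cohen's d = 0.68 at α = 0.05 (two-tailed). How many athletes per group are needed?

z_{α/2} = 1.96, z_β = Φ⁻¹(0.95) = 1.645. For medium effect (d = 0.68): n per group = 2(z_{α/2} + z_β)²/d² = 2(1.96 + 1.645)²/0.68² = 56.2 → 57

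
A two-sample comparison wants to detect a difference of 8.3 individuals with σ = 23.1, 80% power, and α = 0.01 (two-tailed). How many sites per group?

n per group = 2(z_α/2 + z_β)²σ²/d² = 2×(2.576 + 0.84)²×23.1²/8.3² = 180.8 → n = 181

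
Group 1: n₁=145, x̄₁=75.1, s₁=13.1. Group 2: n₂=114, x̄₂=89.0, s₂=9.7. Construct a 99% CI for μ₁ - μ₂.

Difference = -13.9. SE = √(13.1²/145 + 9.7²/114) = 1.417. CI = (-17.55, -10.25)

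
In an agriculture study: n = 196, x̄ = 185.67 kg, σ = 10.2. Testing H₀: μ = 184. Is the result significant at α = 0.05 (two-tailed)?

z = (185.67 - 184)/(10.2/√196) = 2.292. Since |z| > 1.96, significant at α = 0.05.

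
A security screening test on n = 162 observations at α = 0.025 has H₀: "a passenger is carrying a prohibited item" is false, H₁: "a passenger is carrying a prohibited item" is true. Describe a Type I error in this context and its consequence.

Type I error: rejecting H₀ when it is true — concluding that a passenger is carrying a prohibited item when in fact it is not. Consequence: detaining an innocent passenger — delay and inconvenience.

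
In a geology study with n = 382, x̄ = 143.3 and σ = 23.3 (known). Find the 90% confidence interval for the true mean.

CI = x̄ ± z*(σ/√n) = 143.3 ± 1.645(23.3/√382) = 143.3 ± 1.96 = (141.34, 145.26)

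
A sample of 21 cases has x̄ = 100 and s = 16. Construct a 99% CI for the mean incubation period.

CI = x̄ ± t*(s/√n) = 100 ± 2.845(16/√21) = (90.07, 109.93)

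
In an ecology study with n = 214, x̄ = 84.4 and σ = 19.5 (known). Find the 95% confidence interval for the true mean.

CI = x̄ ± z*(σ/√n) = 84.4 ± 1.96(19.5/√214) = 84.4 ± 2.61 = (81.79, 87.01)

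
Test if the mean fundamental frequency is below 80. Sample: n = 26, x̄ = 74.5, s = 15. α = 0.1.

t = (74.5 - 80)/(15/√26) = -1.87, df = 25. Critical t = -1.316. Reject H₀.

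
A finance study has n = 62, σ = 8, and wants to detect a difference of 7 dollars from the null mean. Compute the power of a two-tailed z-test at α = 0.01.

SE = σ/√n = 8/√62 = 1.016. Non-centrality λ = d/SE = 7/1.016 = 6.89. Power ≈ Φ(λ - z_{α/2}) = Φ(6.89 - 2.576) = Φ(4.314) = 1.0.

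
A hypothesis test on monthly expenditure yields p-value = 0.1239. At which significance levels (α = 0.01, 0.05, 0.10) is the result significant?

p = 0.1239. Not significant at any of the given levels.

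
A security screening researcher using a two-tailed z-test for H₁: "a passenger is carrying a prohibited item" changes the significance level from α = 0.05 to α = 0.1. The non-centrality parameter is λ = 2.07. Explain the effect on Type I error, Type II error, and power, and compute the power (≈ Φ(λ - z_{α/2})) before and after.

Increasing α from 0.05 to 0.1:
• Type I error rate increases (α is the Type I rate by definition).
• Critical value moves from z_{α/2} = 1.96 to 1.645, so power = Φ(λ - z_{α/2}) goes from Φ(2.07 - 1.96) = 0.544 to Φ(2.07 - 1.645) = 0.665.
• Type II error rate β = 1 - power therefore decreases (0.456 → 0.335).
Appropriate when false negatives are costly — here, letting a prohibited item through — security breach.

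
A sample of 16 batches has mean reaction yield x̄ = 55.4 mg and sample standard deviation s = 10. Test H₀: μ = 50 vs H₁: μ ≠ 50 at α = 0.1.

t = (x̄ - μ₀)/(s/√n) = (55.4 - 50)/(10/√16) = 2.16. df = 15, critical t = ±1.753. Reject H₀.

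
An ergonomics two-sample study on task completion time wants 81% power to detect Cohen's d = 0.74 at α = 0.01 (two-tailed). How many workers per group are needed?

z_{α/2} = 2.576, z_β = Φ⁻¹(0.81) = 0.878. For medium effect (d = 0.74): n per group = 2(z_{α/2} + z_β)²/d² = 2(2.576 + 0.878)²/0.74² = 43.6 → 44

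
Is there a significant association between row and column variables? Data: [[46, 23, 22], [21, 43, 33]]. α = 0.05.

χ² = 17.415. df = 2, critical = 5.991. Reject H₀. Variables are dependent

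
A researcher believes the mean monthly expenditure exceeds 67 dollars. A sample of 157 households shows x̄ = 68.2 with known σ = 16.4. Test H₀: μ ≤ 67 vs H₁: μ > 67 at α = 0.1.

z = 0.917. Critical value: 1.28. Fail to reject H₀.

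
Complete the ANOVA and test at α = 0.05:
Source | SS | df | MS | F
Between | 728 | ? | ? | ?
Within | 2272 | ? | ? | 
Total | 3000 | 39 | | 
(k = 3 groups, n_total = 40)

df_between = 2, df_within = 37. MS_between = 364.0, MS_within = 61.41. F = 5.928, F_crit ≈ 3.252. Reject H₀.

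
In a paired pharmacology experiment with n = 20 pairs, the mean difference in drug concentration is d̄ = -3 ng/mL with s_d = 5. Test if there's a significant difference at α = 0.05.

t = d̄/(s_d/√n) = -3/(5/√20) = -2.683. df = 19, critical t = ±2.093. Reject H₀.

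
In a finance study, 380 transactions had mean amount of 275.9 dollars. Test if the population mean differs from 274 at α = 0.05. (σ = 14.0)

z = (x̄ - μ₀)/(σ/√n) = (275.9 - 274)/(14.0/√380) = 2.646. Critical value: ±1.96. Since |2.646| > 1.96, Reject H₀.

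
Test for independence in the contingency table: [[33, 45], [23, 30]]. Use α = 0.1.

χ² = 0.015. df = 1, critical = 2.706. Fail to reject H₀. No evidence of dependence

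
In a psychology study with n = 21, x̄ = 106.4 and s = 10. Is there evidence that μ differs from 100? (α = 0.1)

t = (x̄ - μ₀)/(s/√n) = (106.4 - 100)/(10/√21) = 2.933. df = 20, critical t = ±1.725. Reject H₀.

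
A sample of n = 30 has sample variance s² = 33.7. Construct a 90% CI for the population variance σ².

df = 29. χ²_{0.05} = 42.557, χ²_{0.95} = 17.708. CI for σ² = ((n-1)s²/χ²_{α/2}, (n-1)s²/χ²_{1-α/2}) = (29·33.7/42.557, 29·33.7/17.708) = (22.96, 55.19)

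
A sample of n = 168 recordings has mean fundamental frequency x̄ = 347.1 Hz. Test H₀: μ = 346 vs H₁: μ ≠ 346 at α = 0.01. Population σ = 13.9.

z = (x̄ - μ₀)/(σ/√n) = (347.1 - 346)/(13.9/√168) = 1.026. Critical value: ±2.576. Since |1.026| ≤ 2.576, Fail to reject H₀.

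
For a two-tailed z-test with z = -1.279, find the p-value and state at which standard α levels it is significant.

p = 2·P(Z > |-1.279|) = 2·(1 - Φ(1.279)) ≈ 0.2009. Not significant at any standard level.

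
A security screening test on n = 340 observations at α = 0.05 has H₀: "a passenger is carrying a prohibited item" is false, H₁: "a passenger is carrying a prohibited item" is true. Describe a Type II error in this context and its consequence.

Type II error: failing to reject H₀ when it is false — concluding that a passenger is carrying a prohibited item is not supported when in fact it is. Consequence: letting a prohibited item through — security breach.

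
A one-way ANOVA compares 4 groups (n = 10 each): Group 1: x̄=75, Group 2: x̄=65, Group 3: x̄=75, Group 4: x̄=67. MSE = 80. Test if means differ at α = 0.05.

Grand mean = 70.5. SS_between = 830.0, MS_between = 276.67. F = 3.458, F_crit ≈ 2.866. Reject H₀.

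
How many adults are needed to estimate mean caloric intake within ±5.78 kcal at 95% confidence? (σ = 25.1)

n = (z*σ/E)² = (1.96×25.1/5.78)² = 72.4 → n = 73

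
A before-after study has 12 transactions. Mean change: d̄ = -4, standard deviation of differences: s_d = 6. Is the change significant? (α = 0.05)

t = d̄/(s_d/√n) = -4/(6/√12) = -2.309. df = 11, critical t = ±2.201. Reject H₀.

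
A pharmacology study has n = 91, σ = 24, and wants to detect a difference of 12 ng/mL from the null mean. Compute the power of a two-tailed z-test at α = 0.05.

SE = σ/√n = 24/√91 = 2.516. Non-centrality λ = d/SE = 12/2.516 = 4.77. Power ≈ Φ(λ - z_{α/2}) = Φ(4.77 - 1.96) = Φ(2.81) = 0.998.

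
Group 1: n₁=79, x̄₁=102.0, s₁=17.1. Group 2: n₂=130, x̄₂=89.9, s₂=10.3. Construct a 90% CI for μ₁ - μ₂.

Difference = 12.1. SE = √(17.1²/79 + 10.3²/130) = 2.125. CI = (8.6, 15.6)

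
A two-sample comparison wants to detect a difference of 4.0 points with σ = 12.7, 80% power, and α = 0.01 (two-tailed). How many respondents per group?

n per group = 2(z_α/2 + z_β)²σ²/d² = 2×(2.576 + 0.84)²×12.7²/4.0² = 235.3 → n = 236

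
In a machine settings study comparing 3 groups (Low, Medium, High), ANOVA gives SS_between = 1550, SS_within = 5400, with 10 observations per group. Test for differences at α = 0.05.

df_between = 2, df_within = 27. F = MS_between/MS_within = 775.0/200.0 = 3.875. F_crit ≈ 3.354. Reject H₀. At least one mean differs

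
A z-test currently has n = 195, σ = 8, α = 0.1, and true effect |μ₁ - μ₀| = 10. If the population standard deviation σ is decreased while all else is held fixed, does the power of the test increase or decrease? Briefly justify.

Power increases: a smaller σ shrinks the standard error σ/√n, moving the sampling distribution under H₁ further from the critical value.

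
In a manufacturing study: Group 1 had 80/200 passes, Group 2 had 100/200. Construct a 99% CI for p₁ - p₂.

p̂₁ = 0.4, p̂₂ = 0.5. Difference = -0.1. CI = (-0.228, 0.028)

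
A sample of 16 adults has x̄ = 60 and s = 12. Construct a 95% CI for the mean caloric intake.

CI = x̄ ± t*(s/√n) = 60 ± 2.131(12/√16) = (53.61, 66.39)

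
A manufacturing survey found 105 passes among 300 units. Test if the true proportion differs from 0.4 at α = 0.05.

p̂ = 0.35, p₀ = 0.4. z = (p̂ - p₀)/√(p₀(1-p₀)/n) = -1.768. Critical: ±1.96. Fail to reject H₀.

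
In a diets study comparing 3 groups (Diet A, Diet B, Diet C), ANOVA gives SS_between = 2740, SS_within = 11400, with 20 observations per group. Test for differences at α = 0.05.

df_between = 2, df_within = 57. F = MS_between/MS_within = 1370.0/200.0 = 6.85. F_crit ≈ 3.159. Reject H₀. At least one mean differs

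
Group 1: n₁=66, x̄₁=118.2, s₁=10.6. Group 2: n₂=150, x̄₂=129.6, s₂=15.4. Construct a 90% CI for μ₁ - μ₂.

Difference = -11.4. SE = √(10.6²/66 + 15.4²/150) = 1.812. CI = (-14.38, -8.42)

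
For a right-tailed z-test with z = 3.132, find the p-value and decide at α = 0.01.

p = P(Z > 3.132) = 1 - Φ(3.132) ≈ 0.0009. Since p < 0.01, reject H₀ (significant) at α = 0.01.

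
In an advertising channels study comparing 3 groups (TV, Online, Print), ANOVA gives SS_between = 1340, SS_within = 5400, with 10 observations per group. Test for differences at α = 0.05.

df_between = 2, df_within = 27. F = MS_between/MS_within = 670.0/200.0 = 3.35. F_crit ≈ 3.354. Fail to reject H₀.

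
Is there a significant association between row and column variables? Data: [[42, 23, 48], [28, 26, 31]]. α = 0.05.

χ² = 2.737. df = 2, critical = 5.991. Fail to reject H₀. No evidence of dependence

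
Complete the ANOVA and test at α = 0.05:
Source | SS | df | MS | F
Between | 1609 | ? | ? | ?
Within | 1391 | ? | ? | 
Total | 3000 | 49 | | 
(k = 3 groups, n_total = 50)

df_between = 2, df_within = 47. MS_between = 804.5, MS_within = 29.6. F = 27.183, F_crit ≈ 3.195. Reject H₀.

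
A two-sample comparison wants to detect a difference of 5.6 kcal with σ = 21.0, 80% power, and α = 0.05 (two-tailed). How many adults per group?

n per group = 2(z_α/2 + z_β)²σ²/d² = 2×(1.96 + 0.84)²×21.0²/5.6² = 220.5 → n = 221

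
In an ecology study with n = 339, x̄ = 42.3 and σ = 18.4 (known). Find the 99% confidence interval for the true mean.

CI = x̄ ± z*(σ/√n) = 42.3 ± 2.576(18.4/√339) = 42.3 ± 2.57 = (39.73, 44.87)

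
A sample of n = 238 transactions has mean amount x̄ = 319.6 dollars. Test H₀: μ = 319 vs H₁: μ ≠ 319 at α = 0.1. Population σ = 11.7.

z = (x̄ - μ₀)/(σ/√n) = (319.6 - 319)/(11.7/√238) = 0.791. Critical value: ±1.645. Since |0.791| ≤ 1.645, Fail to reject H₀.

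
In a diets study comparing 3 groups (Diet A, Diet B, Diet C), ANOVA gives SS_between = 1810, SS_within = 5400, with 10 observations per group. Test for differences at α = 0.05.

df_between = 2, df_within = 27. F = MS_between/MS_within = 905.0/200.0 = 4.525. F_crit ≈ 3.354. Reject H₀. At least one mean differs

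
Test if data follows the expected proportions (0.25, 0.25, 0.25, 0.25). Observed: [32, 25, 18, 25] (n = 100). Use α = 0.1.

Expected: [25.0, 25.0, 25.0, 25.0]. χ² = 3.92. df = 3, critical = 6.251. Fail to reject H₀.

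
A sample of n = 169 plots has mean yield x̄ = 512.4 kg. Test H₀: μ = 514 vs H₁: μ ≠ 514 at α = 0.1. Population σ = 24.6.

z = (x̄ - μ₀)/(σ/√n) = (512.4 - 514)/(24.6/√169) = -0.846. Critical value: ±1.645. Since |-0.846| ≤ 1.645, Fail to reject H₀.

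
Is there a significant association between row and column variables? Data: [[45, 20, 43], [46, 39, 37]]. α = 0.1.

χ² = 5.749. df = 2, critical = 4.605. Reject H₀. Variables are dependent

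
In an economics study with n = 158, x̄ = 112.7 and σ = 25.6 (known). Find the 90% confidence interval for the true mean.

CI = x̄ ± z*(σ/√n) = 112.7 ± 1.645(25.6/√158) = 112.7 ± 3.35 = (109.35, 116.05)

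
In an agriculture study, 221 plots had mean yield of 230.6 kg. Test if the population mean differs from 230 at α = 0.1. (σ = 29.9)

z = (x̄ - μ₀)/(σ/√n) = (230.6 - 230)/(29.9/√221) = 0.298. Critical value: ±1.645. Since |0.298| ≤ 1.645, Fail to reject H₀.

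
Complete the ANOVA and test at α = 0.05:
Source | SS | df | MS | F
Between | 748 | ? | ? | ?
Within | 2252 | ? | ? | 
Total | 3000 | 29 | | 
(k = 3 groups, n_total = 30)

df_between = 2, df_within = 27. MS_between = 374.0, MS_within = 83.41. F = 4.484, F_crit ≈ 3.354. Reject H₀.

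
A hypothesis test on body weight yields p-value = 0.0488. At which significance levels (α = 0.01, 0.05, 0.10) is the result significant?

p = 0.0488. Significant at: α = 0.05, 0.1.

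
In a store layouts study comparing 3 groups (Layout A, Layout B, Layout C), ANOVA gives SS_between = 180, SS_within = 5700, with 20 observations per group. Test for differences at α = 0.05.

df_between = 2, df_within = 57. F = MS_between/MS_within = 90.0/100.0 = 0.9. F_crit ≈ 3.159. Fail to reject H₀.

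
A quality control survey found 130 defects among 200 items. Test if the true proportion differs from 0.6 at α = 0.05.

p̂ = 0.65, p₀ = 0.6. z = (p̂ - p₀)/√(p₀(1-p₀)/n) = 1.443. Critical: ±1.96. Fail to reject H₀.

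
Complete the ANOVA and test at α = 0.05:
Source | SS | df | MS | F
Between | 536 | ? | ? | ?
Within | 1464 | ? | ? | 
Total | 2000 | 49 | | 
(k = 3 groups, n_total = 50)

df_between = 2, df_within = 47. MS_between = 268.0, MS_within = 31.15. F = 8.604, F_crit ≈ 3.195. Reject H₀.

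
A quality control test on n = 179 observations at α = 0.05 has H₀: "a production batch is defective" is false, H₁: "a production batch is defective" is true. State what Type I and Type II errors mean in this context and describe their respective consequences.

Type I (false positive): concluding that a production batch is defective when it is not — scrapping a good batch — wasted material and cost for no reason. Type II (false negative): failing to conclude that a production batch is defective when it is — shipping a defective batch — faulty products reach customers. Which is costlier depends on domain priorities and is a judgement call rather than a statistical fact.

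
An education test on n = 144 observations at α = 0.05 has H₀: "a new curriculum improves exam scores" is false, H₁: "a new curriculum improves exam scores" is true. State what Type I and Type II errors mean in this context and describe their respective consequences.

Type I (false positive): concluding that a new curriculum improves exam scores when it is not — adopting a curriculum that gives no real benefit — disruption for nothing. Type II (false negative): failing to conclude that a new curriculum improves exam scores when it is — keeping the old curriculum when the new one would have helped students. Which is costlier depends on domain priorities and is a judgement call rather than a statistical fact.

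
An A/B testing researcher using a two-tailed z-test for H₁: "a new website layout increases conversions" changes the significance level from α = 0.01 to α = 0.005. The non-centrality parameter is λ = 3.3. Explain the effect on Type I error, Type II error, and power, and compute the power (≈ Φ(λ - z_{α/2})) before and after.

Decreasing α from 0.01 to 0.005:
• Type I error rate decreases (α is the Type I rate by definition).
• Critical value moves from z_{α/2} = 2.576 to 2.807, so power = Φ(λ - z_{α/2}) goes from Φ(3.3 - 2.576) = 0.765 to Φ(3.3 - 2.807) = 0.689.
• Type II error rate β = 1 - power therefore increases (0.235 → 0.311).
Appropriate when false positives are costly — here, rolling out a layout that doesn't actually help — wasted engineering effort.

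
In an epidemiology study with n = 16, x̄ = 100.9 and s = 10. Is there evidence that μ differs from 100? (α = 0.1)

t = (x̄ - μ₀)/(s/√n) = (100.9 - 100)/(10/√16) = 0.36. df = 15, critical t = ±1.753. Fail to reject H₀.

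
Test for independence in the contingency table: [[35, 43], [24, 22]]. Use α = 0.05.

χ² = 0.619. df = 1, critical = 3.841. Fail to reject H₀. No evidence of dependence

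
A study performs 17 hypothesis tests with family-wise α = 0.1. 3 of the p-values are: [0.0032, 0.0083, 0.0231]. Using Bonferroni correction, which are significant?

Bonferroni α = 0.1/17 = 0.00588. Significant p-values: [0.0032]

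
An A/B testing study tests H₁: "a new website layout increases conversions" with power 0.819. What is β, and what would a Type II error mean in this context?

β = 1 - power = 1 - 0.819 = 0.181. A Type II error is failing to reject H₀ when H₀ is false (false negative) — here, failing to conclude that a new website layout increases conversions when in fact it is true. Consequence: discarding a layout that would have improved conversions — lost revenue.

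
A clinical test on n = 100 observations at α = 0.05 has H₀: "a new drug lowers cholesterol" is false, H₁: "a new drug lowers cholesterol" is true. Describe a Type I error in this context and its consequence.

Type I error: rejecting H₀ when it is true — concluding that a new drug lowers cholesterol when in fact it is not. Consequence: approving an ineffective drug — patients take a useless medication and may skip effective alternatives.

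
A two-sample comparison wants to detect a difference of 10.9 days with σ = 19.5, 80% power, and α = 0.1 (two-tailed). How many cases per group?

n per group = 2(z_α/2 + z_β)²σ²/d² = 2×(1.645 + 0.84)²×19.5²/10.9² = 39.5 → n = 40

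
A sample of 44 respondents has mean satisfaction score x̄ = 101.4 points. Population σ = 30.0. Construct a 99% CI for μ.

CI = x̄ ± z*(σ/√n) = 101.4 ± 2.576(30.0/√44) = 101.4 ± 11.65 = (89.75, 113.05)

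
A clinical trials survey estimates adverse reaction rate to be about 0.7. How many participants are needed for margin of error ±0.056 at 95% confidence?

n = z²p(1-p)/E² = 1.96²×0.7×0.3/0.056² = 257.2 → n = 258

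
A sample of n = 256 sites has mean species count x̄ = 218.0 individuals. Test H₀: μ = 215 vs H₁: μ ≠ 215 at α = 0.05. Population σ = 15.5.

z = (x̄ - μ₀)/(σ/√n) = (218.0 - 215)/(15.5/√256) = 3.097. Critical value: ±1.96. Since |3.097| > 1.96, Reject H₀.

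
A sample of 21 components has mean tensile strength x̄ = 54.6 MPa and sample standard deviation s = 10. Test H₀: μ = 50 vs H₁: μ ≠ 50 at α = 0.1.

t = (x̄ - μ₀)/(s/√n) = (54.6 - 50)/(10/√21) = 2.108. df = 20, critical t = ±1.725. Reject H₀.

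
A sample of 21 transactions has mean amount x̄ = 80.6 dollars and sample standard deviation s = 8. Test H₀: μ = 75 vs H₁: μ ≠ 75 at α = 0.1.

t = (x̄ - μ₀)/(s/√n) = (80.6 - 75)/(8/√21) = 3.208. df = 20, critical t = ±1.725. Reject H₀.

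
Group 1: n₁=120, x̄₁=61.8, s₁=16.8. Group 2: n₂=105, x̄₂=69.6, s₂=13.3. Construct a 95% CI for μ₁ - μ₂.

Difference = -7.8. SE = √(16.8²/120 + 13.3²/105) = 2.009. CI = (-11.74, -3.86)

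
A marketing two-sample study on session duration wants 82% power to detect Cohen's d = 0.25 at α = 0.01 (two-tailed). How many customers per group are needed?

z_{α/2} = 2.576, z_β = Φ⁻¹(0.82) = 0.915. For small effect (d = 0.25): n per group = 2(z_{α/2} + z_β)²/d² = 2(2.576 + 0.915)²/0.25² = 390.0 → 390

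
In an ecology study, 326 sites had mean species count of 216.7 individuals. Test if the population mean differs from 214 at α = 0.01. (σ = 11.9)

z = (x̄ - μ₀)/(σ/√n) = (216.7 - 214)/(11.9/√326) = 4.097. Critical value: ±2.576. Since |4.097| > 2.576, Reject H₀.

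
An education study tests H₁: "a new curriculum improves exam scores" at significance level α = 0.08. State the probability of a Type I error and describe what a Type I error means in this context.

P(Type I error) = α = 0.08. A Type I error is rejecting H₀ when H₀ is actually true (false positive) — here, concluding that a new curriculum improves exam scores when in fact this is not the case. Consequence: adopting a curriculum that gives no real benefit — disruption for nothing.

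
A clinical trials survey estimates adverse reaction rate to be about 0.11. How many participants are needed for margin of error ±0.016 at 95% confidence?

n = z²p(1-p)/E² = 1.96²×0.11×0.89/0.016² = 1469.1 → n = 1470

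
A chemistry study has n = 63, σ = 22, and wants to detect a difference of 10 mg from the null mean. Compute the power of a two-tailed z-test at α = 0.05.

SE = σ/√n = 22/√63 = 2.772. Non-centrality λ = d/SE = 10/2.772 = 3.608. Power ≈ Φ(λ - z_{α/2}) = Φ(3.608 - 1.96) = Φ(1.648) = 0.95.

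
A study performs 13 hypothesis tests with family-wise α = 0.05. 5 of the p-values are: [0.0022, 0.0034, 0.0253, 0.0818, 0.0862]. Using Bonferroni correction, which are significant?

Bonferroni α = 0.05/13 = 0.00385. Significant p-values: [0.0022, 0.0034]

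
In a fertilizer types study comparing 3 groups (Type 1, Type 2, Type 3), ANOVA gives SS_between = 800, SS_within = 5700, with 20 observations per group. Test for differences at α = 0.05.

df_between = 2, df_within = 57. F = MS_between/MS_within = 400.0/100.0 = 4.0. F_crit ≈ 3.159. Reject H₀. At least one mean differs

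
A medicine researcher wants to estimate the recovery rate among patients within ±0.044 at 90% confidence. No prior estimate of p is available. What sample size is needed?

Conservative approach: use p = 0.5 (maximizes p(1-p) = 0.25). n = z²(0.25)/E² = 1.645²×0.25/0.044² = 349.4 → n = 350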